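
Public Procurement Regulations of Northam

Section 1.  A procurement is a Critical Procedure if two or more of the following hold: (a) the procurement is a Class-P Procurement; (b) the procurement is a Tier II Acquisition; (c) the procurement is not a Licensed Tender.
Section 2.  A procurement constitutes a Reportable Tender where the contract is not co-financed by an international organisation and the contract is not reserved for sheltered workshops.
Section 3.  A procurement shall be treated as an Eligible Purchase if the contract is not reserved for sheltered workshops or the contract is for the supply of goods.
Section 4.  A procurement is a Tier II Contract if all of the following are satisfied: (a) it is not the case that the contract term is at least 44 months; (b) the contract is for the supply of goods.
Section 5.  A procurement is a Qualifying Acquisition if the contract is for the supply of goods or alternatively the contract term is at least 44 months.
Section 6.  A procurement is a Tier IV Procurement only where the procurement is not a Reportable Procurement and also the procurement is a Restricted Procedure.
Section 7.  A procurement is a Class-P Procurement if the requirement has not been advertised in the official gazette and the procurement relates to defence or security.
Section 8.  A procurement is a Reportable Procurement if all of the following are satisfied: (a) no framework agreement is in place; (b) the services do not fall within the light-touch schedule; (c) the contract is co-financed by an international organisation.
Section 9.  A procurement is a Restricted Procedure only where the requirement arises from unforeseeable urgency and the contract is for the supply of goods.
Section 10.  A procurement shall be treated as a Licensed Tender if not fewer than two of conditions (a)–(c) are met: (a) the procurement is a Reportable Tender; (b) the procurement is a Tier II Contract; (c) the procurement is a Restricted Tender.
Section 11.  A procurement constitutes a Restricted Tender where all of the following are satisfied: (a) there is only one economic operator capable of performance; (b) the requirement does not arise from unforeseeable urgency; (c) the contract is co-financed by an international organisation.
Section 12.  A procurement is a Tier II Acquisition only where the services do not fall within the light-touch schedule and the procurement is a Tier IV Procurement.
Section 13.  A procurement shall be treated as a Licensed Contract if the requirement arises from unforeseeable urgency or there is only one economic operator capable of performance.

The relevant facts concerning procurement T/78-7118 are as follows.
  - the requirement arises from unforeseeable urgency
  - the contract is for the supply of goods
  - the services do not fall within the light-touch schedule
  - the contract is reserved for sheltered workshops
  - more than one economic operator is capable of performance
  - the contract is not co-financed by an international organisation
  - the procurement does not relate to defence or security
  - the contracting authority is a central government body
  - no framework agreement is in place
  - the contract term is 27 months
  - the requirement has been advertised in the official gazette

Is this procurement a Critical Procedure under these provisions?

Yes

Under section 7: the requirement has not been advertised in the official gazette? no; and the procurement relates to defence or security? no. So the procurement is not a Class-P Procurement.
Under section 8: no framework agreement is in place? yes; and the services do not fall within the light-touch schedule? yes; and the contract is co-financed by an international organisation? no. So the procurement is not a Reportable Procurement.
Under section 9: the requirement arises from unforeseeable urgency? yes; and the contract is for the supply of goods? yes. So the procurement is a Restricted Procedure.
Under section 6: not a Reportable Procurement (section 8)? yes; and Restricted Procedure (section 9)? yes. So the procurement is a Tier IV Procurement.
Under section 12: the services do not fall within the light-touch schedule? yes; and Tier IV Procurement (section 6)? yes. So the procurement is a Tier II Acquisition.
Under section 2: the contract is not co-financed by an international organisation? yes; and the contract is not reserved for sheltered workshops? no. So the procurement is not a Reportable Tender.
Under section 4: contract term: 27 months ≥ 44 months? no, so negated condition yes; and the contract is for the supply of goods? yes. So the procurement is a Tier II Contract.
Under section 11: there is only one economic operator capable of performance? no; and the requirement does not arise from unforeseeable urgency? no; and the contract is co-financed by an international organisation? no. So the procurement is not a Restricted Tender.
Under section 10: Reportable Tender (section 2)? no; Tier II Contract (section 4)? yes; Restricted Tender (section 11)? no — 1 of 3 hold (need ≥2) → not satisfied.
Under section 1: Class-P Procurement (section 7)? no; Tier II Acquisition (section 12)? yes; not a Licensed Tender (section 10)? yes — 2 of 3 hold (need ≥2) → satisfied.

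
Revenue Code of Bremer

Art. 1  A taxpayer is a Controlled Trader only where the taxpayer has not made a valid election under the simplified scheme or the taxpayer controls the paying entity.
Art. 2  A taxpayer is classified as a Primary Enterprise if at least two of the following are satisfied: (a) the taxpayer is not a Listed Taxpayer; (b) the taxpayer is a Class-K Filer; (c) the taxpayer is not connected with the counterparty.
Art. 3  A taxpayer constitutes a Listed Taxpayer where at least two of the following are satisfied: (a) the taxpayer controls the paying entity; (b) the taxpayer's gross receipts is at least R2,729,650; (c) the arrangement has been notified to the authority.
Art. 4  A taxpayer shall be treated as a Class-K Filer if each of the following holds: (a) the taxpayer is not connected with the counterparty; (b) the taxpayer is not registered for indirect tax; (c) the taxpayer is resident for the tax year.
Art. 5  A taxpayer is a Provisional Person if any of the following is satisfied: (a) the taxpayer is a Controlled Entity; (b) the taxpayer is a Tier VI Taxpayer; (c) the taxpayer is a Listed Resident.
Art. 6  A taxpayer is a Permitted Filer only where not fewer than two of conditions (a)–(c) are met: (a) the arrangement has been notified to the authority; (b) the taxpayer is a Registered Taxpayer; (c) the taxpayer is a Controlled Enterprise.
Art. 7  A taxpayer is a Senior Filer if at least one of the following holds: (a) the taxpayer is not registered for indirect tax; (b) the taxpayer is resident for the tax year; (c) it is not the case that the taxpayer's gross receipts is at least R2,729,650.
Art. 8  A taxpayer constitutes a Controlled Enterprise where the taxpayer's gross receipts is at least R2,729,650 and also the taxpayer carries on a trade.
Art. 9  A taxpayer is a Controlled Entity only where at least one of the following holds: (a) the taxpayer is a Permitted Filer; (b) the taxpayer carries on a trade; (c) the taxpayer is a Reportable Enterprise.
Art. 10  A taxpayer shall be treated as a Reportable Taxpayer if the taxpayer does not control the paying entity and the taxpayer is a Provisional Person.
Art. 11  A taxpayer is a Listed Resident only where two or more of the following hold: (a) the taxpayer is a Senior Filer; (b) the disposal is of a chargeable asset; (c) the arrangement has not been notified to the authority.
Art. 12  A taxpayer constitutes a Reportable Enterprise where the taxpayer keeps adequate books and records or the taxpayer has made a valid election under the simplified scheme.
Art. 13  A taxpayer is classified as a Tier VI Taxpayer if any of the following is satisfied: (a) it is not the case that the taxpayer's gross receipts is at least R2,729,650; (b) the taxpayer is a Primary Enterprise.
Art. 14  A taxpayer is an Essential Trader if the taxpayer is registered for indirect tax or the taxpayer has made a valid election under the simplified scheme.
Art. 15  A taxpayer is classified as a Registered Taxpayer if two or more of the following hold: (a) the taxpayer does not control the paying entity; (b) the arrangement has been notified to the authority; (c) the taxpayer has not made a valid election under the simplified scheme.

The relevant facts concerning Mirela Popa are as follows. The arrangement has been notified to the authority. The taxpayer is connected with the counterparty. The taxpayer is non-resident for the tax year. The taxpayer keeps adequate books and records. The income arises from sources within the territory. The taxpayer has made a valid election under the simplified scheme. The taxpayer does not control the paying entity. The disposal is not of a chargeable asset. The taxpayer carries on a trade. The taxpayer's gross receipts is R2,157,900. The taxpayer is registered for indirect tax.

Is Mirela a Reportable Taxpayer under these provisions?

Under article 15: the taxpayer does not control the paying entity? yes; the arrangement has been notified to the authority? yes; the taxpayer has not made a valid election under the simplified scheme? no — 2 of 3 hold (need ≥2) → satisfied.
Under article 8: taxpayer's gross receipts: R2,157,900 ≥ R2,729,650? no; and the taxpayer carries on a trade? yes. So the taxpayer is not a Controlled Enterprise.
Under article 6: the arrangement has been notified to the authority? yes; Registered Taxpayer (article 15)? yes; Controlled Enterprise (article 8)? no — 2 of 3 hold (need ≥2) → satisfied.
Under article 12: the taxpayer keeps adequate books and records? yes; or the taxpayer has made a valid election under the simplified scheme? yes. So the taxpayer is a Reportable Enterprise.
Under article 9: Permitted Filer (article 6)? yes; or the taxpayer carries on a trade? yes; or Reportable Enterprise (article 12)? yes. So the taxpayer is a Controlled Entity.
Under article 3: the taxpayer controls the paying entity? no; taxpayer's gross receipts: R2,157,900 ≥ R2,729,650? no; the arrangement has been notified to the authority? yes — 1 of 3 hold (need ≥2) → not satisfied.
Under article 4: the taxpayer is not connected with the counterparty? no; and the taxpayer is not registered for indirect tax? no; and the taxpayer is resident for the tax year? no. So the taxpayer is not a Class-K Filer.
Under article 2: not a Listed Taxpayer (article 3)? yes; Class-K Filer (article 4)? no; the taxpayer is not connected with the counterparty? no — 1 of 3 hold (need ≥2) → not satisfied.
Under article 13: taxpayer's gross receipts: R2,157,900 ≥ R2,729,650? no, so negated condition yes; or Primary Enterprise (article 2)? no. So the taxpayer is a Tier VI Taxpayer.
Under article 7: the taxpayer is not registered for indirect tax? no; or the taxpayer is resident for the tax year? no; or taxpayer's gross receipts: R2,157,900 ≥ R2,729,650? no, so negated condition yes. So the taxpayer is a Senior Filer.
Under article 11: Senior Filer (article 7)? yes; the disposal is of a chargeable asset? no; the arrangement has not been notified to the authority? no — 1 of 3 hold (need ≥2) → not satisfied.
Under article 5: Controlled Entity (article 9)? yes; or Tier VI Taxpayer (article 13)? yes; or Listed Resident (article 11)? no. So the taxpayer is a Provisional Person.
Under article 10: the taxpayer does not control the paying entity? yes; and Provisional Person (article 5)? yes. So the taxpayer is a Reportable Taxpayer.

Yes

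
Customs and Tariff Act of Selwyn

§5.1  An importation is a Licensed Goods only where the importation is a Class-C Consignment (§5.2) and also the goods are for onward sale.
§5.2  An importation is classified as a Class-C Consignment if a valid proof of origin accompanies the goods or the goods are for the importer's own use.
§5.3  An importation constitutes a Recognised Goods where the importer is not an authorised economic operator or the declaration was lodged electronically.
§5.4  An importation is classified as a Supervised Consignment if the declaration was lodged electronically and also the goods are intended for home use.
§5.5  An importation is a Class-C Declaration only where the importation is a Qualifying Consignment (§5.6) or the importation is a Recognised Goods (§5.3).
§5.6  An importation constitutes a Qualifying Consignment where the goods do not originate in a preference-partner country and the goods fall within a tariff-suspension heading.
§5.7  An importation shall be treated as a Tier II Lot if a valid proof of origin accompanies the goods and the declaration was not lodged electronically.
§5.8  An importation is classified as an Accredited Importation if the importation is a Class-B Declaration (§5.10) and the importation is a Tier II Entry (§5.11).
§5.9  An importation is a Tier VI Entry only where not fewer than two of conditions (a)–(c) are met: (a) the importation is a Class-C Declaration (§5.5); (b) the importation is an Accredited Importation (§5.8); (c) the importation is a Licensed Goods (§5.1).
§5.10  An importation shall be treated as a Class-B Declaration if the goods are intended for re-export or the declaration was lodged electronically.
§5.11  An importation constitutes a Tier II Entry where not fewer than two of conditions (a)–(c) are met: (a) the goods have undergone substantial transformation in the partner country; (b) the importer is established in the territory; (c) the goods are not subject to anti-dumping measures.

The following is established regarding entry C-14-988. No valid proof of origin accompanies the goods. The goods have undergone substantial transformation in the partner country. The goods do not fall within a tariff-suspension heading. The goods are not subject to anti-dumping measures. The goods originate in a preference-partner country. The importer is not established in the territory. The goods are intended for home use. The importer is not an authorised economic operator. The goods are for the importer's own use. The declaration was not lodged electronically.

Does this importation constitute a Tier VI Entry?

No

§5.6 — Qualifying Consignment: [the goods do not originate in a preference-partner country? no] AND [the goods fall within a tariff-suspension heading? no] → not satisfied.
§5.3 — Recognised Goods: [the importer is not an authorised economic operator? yes] OR [the declaration was lodged electronically? no] → satisfied.
§5.5 — Class-C Declaration: [Qualifying Consignment (§5.6)? no] OR [Recognised Goods (§5.3)? yes] → satisfied.
§5.10 — Class-B Declaration: [the goods are intended for re-export? no] OR [the declaration was lodged electronically? no] → not satisfied.
§5.11 — Tier II Entry: the goods have undergone substantial transformation in the partner country? yes; the importer is established in the territory? no; the goods are not subject to anti-dumping measures? yes — 2 of 3 hold (need ≥2) → satisfied.
§5.8 — Accredited Importation: [Class-B Declaration (§5.10)? no] AND [Tier II Entry (§5.11)? yes] → not satisfied.
§5.2 — Class-C Consignment: [a valid proof of origin accompanies the goods? no] OR [the goods are for the importer's own use? yes] → satisfied.
§5.1 — Licensed Goods: [Class-C Consignment (§5.2)? yes] AND [the goods are for onward sale? no] → not satisfied.
§5.9 — Tier VI Entry: Class-C Declaration (§5.5)? yes; Accredited Importation (§5.8)? no; Licensed Goods (§5.1)? no — 1 of 3 hold (need ≥2) → not satisfied.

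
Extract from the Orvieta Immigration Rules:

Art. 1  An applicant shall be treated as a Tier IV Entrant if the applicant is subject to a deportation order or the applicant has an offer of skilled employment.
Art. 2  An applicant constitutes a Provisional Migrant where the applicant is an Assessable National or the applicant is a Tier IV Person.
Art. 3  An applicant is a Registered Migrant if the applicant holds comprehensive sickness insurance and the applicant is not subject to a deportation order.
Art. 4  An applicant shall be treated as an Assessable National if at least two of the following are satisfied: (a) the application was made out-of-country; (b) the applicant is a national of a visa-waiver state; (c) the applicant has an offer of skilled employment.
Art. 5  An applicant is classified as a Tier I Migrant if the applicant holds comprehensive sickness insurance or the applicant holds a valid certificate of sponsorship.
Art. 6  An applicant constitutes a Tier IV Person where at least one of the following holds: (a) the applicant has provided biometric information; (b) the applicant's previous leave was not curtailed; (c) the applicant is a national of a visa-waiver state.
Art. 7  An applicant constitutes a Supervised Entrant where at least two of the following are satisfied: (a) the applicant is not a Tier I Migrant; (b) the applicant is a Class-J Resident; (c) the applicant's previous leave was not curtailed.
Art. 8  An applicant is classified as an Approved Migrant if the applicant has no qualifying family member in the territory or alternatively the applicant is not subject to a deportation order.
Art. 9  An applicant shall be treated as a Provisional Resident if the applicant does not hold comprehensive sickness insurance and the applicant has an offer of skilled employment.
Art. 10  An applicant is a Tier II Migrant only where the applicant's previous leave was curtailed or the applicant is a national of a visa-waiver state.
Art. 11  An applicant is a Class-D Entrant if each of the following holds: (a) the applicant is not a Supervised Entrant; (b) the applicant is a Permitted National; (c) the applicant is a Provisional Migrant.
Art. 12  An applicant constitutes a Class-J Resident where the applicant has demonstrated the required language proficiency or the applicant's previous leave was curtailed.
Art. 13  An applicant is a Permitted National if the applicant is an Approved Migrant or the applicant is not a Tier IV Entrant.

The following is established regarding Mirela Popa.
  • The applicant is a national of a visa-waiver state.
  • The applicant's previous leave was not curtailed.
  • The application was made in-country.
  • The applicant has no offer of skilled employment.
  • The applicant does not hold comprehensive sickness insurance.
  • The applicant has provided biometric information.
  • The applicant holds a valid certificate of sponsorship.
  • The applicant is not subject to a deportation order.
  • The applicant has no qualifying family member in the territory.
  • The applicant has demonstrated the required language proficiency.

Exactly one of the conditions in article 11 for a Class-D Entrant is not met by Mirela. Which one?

Supervised Entrant

Under article 5: the applicant holds comprehensive sickness insurance? no; or the applicant holds a valid certificate of sponsorship? yes. So the applicant is a Tier I Migrant.
Under article 12: the applicant has demonstrated the required language proficiency? yes; or the applicant's previous leave was curtailed? no. So the applicant is a Class-J Resident.
Under article 7: not a Tier I Migrant (article 5)? no; Class-J Resident (article 12)? yes; the applicant's previous leave was not curtailed? yes — 2 of 3 hold (need ≥2) → satisfied.
Under article 8: the applicant has no qualifying family member in the territory? yes; or the applicant is not subject to a deportation order? yes. So the applicant is an Approved Migrant.
Under article 1: the applicant is subject to a deportation order? no; or the applicant has an offer of skilled employment? no. So the applicant is not a Tier IV Entrant.
Under article 13: Approved Migrant (article 8)? yes; or not a Tier IV Entrant (article 1)? yes. So the applicant is a Permitted National.
Under article 4: the application was made out-of-country? no; the applicant is a national of a visa-waiver state? yes; the applicant has an offer of skilled employment? no — 1 of 3 hold (need ≥2) → not satisfied.
Under article 6: the applicant has provided biometric information? yes; or the applicant's previous leave was not curtailed? yes; or the applicant is a national of a visa-waiver state? yes. So the applicant is a Tier IV Person.
Under article 2: Assessable National (article 4)? no; or Tier IV Person (article 6)? yes. So the applicant is a Provisional Migrant.
Under article 11: not a Supervised Entrant (article 7)? no; and Permitted National (article 13)? yes; and Provisional Migrant (article 2)? yes. So the applicant is not a Class-D Entrant.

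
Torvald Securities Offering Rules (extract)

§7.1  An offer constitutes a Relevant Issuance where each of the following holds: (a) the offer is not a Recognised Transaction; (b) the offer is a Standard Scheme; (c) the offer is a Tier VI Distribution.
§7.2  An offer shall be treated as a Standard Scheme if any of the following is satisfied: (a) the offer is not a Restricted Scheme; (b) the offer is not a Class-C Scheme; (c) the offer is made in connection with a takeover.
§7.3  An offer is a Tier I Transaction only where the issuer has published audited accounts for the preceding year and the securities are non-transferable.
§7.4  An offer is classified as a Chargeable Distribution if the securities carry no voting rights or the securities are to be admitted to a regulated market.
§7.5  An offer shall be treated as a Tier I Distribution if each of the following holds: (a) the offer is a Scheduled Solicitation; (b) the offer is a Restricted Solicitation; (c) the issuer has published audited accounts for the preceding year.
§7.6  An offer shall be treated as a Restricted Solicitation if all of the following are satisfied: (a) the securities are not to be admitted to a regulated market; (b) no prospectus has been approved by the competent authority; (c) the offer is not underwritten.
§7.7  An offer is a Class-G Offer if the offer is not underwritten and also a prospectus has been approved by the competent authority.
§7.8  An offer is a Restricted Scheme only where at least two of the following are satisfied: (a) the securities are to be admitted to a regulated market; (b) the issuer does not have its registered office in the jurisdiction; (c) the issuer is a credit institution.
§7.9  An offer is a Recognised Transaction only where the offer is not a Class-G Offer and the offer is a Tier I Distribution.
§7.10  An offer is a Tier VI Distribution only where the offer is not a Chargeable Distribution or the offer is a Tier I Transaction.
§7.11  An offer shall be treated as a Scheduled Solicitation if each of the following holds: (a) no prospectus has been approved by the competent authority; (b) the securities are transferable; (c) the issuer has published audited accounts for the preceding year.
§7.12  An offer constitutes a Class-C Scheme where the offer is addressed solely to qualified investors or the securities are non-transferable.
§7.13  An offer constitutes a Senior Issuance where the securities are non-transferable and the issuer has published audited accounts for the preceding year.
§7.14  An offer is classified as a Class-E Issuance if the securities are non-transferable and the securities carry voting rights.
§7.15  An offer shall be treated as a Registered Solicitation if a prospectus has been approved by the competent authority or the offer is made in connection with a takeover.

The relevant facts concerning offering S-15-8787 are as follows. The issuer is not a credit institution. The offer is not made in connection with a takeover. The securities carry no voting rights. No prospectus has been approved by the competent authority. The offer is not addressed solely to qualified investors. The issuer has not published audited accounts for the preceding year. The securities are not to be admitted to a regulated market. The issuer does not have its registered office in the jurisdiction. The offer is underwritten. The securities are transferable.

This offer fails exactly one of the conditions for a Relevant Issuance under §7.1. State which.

Tier VI Distribution

§7.7 — Class-G Offer: [the offer is not underwritten? no] AND [a prospectus has been approved by the competent authority? no] → not satisfied.
§7.11 — Scheduled Solicitation: [no prospectus has been approved by the competent authority? yes] AND [the securities are transferable? yes] AND [the issuer has published audited accounts for the preceding year? no] → not satisfied.
§7.6 — Restricted Solicitation: [the securities are not to be admitted to a regulated market? yes] AND [no prospectus has been approved by the competent authority? yes] AND [the offer is not underwritten? no] → not satisfied.
§7.5 — Tier I Distribution: [Scheduled Solicitation (§7.11)? no] AND [Restricted Solicitation (§7.6)? no] AND [the issuer has published audited accounts for the preceding year? no] → not satisfied.
§7.9 — Recognised Transaction: [not a Class-G Offer (§7.7)? yes] AND [Tier I Distribution (§7.5)? no] → not satisfied.
§7.8 — Restricted Scheme: the securities are to be admitted to a regulated market? no; the issuer does not have its registered office in the jurisdiction? yes; the issuer is a credit institution? no — 1 of 3 hold (need ≥2) → not satisfied.
§7.12 — Class-C Scheme: [the offer is addressed solely to qualified investors? no] OR [the securities are non-transferable? no] → not satisfied.
§7.2 — Standard Scheme: [not a Restricted Scheme (§7.8)? yes] OR [not a Class-C Scheme (§7.12)? yes] OR [the offer is made in connection with a takeover? no] → satisfied.
§7.4 — Chargeable Distribution: [the securities carry no voting rights? yes] OR [the securities are to be admitted to a regulated market? no] → satisfied.
§7.3 — Tier I Transaction: [the issuer has published audited accounts for the preceding year? no] AND [the securities are non-transferable? no] → not satisfied.
§7.10 — Tier VI Distribution: [not a Chargeable Distribution (§7.4)? no] OR [Tier I Transaction (§7.3)? no] → not satisfied.
§7.1 — Relevant Issuance: [not a Recognised Transaction (§7.9)? yes] AND [Standard Scheme (§7.2)? yes] AND [Tier VI Distribution (§7.10)? no] → not satisfied.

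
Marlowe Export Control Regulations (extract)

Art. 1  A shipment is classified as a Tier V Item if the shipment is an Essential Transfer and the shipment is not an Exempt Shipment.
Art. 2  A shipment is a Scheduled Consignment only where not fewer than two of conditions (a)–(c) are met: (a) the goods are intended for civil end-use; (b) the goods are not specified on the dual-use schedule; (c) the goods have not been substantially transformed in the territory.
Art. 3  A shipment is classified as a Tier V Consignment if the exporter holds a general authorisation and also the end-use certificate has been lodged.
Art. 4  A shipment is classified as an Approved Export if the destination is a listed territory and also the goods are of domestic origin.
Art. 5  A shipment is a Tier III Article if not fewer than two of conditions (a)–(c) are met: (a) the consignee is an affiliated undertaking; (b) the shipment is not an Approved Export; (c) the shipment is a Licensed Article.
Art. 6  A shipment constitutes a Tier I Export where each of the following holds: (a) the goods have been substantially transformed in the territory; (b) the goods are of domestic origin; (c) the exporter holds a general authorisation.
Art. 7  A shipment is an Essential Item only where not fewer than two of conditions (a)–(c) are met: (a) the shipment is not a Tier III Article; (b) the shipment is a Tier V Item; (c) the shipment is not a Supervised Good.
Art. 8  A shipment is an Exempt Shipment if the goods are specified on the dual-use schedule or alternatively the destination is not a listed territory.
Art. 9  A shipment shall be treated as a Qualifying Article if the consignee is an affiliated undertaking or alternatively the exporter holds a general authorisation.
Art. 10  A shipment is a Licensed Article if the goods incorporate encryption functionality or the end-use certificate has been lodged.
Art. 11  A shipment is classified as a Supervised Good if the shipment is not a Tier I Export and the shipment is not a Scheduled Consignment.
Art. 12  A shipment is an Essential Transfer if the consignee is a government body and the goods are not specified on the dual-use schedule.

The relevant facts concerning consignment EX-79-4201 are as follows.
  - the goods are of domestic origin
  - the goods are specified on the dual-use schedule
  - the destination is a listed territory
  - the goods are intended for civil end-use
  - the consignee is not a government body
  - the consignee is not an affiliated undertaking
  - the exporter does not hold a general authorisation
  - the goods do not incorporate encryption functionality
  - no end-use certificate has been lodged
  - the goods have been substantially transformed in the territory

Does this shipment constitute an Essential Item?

No

Under article 4: the destination is a listed territory? yes; and the goods are of domestic origin? yes. So the shipment is an Approved Export.
Under article 10: the goods incorporate encryption functionality? no; or the end-use certificate has been lodged? no. So the shipment is not a Licensed Article.
Under article 5: the consignee is an affiliated undertaking? no; not an Approved Export (article 4)? no; Licensed Article (article 10)? no — 0 of 3 hold (need ≥2) → not satisfied.
Under article 12: the consignee is a government body? no; and the goods are not specified on the dual-use schedule? no. So the shipment is not an Essential Transfer.
Under article 8: the goods are specified on the dual-use schedule? yes; or the destination is not a listed territory? no. So the shipment is an Exempt Shipment.
Under article 1: Essential Transfer (article 12)? no; and not an Exempt Shipment (article 8)? no. So the shipment is not a Tier V Item.
Under article 6: the goods have been substantially transformed in the territory? yes; and the goods are of domestic origin? yes; and the exporter holds a general authorisation? no. So the shipment is not a Tier I Export.
Under article 2: the goods are intended for civil end-use? yes; the goods are not specified on the dual-use schedule? no; the goods have not been substantially transformed in the territory? no — 1 of 3 hold (need ≥2) → not satisfied.
Under article 11: not a Tier I Export (article 6)? yes; and not a Scheduled Consignment (article 2)? yes. So the shipment is a Supervised Good.
Under article 7: not a Tier III Article (article 5)? yes; Tier V Item (article 1)? no; not a Supervised Good (article 11)? no — 1 of 3 hold (need ≥2) → not satisfied.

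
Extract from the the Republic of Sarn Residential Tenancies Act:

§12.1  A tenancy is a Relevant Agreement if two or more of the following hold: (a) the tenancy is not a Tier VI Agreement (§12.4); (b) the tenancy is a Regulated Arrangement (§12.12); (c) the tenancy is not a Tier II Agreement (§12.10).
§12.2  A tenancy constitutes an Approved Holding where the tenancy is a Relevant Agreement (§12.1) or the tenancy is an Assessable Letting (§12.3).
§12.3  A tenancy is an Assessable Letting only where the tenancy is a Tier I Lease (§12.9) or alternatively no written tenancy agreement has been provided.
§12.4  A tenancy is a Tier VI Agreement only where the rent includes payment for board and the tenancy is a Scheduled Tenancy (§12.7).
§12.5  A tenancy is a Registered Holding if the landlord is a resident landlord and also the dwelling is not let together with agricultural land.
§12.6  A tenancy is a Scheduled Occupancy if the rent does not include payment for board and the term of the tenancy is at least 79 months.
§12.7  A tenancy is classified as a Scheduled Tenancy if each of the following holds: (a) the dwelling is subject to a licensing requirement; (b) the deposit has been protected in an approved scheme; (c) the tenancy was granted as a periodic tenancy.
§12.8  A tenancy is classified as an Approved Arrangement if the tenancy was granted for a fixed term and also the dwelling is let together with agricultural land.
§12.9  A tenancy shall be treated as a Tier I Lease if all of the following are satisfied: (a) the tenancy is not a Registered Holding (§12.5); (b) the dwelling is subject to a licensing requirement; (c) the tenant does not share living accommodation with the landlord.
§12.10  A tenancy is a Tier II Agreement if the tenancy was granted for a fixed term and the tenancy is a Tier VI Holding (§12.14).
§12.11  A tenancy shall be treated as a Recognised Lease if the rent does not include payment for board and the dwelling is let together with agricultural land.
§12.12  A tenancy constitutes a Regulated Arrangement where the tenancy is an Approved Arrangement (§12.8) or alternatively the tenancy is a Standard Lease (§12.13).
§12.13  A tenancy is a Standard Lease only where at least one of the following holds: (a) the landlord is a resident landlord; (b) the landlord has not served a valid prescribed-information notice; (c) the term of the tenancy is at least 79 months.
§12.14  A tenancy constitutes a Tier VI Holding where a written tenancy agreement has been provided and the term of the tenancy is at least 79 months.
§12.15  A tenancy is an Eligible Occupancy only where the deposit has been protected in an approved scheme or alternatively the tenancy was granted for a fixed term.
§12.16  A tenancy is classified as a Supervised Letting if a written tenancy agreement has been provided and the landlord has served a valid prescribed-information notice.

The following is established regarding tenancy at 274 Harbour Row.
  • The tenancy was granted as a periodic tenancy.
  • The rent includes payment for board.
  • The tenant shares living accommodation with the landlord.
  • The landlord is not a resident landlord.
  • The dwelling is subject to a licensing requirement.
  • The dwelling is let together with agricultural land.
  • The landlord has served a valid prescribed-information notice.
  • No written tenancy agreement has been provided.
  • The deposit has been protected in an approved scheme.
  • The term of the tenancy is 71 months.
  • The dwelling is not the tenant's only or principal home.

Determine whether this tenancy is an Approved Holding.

§12.7 — Scheduled Tenancy: [the dwelling is subject to a licensing requirement? yes] AND [the deposit has been protected in an approved scheme? yes] AND [the tenancy was granted as a periodic tenancy? yes] → satisfied.
§12.4 — Tier VI Agreement: [the rent includes payment for board? yes] AND [Scheduled Tenancy (§12.7)? yes] → satisfied.
§12.8 — Approved Arrangement: [the tenancy was granted for a fixed term? no] AND [the dwelling is let together with agricultural land? yes] → not satisfied.
§12.13 — Standard Lease: [the landlord is a resident landlord? no] OR [the landlord has not served a valid prescribed-information notice? no] OR [term of the tenancy: 71 months ≥ 79 months? no] → not satisfied.
§12.12 — Regulated Arrangement: [Approved Arrangement (§12.8)? no] OR [Standard Lease (§12.13)? no] → not satisfied.
§12.14 — Tier VI Holding: [a written tenancy agreement has been provided? no] AND [term of the tenancy: 71 months ≥ 79 months? no] → not satisfied.
§12.10 — Tier II Agreement: [the tenancy was granted for a fixed term? no] AND [Tier VI Holding (§12.14)? no] → not satisfied.
§12.1 — Relevant Agreement: not a Tier VI Agreement (§12.4)? no; Regulated Arrangement (§12.12)? no; not a Tier II Agreement (§12.10)? yes — 1 of 3 hold (need ≥2) → not satisfied.
§12.5 — Registered Holding: [the landlord is a resident landlord? no] AND [the dwelling is not let together with agricultural land? no] → not satisfied.
§12.9 — Tier I Lease: [not a Registered Holding (§12.5)? yes] AND [the dwelling is subject to a licensing requirement? yes] AND [the tenant does not share living accommodation with the landlord? no] → not satisfied.
§12.3 — Assessable Letting: [Tier I Lease (§12.9)? no] OR [no written tenancy agreement has been provided? yes] → satisfied.
§12.2 — Approved Holding: [Relevant Agreement (§12.1)? no] OR [Assessable Letting (§12.3)? yes] → satisfied.

Yes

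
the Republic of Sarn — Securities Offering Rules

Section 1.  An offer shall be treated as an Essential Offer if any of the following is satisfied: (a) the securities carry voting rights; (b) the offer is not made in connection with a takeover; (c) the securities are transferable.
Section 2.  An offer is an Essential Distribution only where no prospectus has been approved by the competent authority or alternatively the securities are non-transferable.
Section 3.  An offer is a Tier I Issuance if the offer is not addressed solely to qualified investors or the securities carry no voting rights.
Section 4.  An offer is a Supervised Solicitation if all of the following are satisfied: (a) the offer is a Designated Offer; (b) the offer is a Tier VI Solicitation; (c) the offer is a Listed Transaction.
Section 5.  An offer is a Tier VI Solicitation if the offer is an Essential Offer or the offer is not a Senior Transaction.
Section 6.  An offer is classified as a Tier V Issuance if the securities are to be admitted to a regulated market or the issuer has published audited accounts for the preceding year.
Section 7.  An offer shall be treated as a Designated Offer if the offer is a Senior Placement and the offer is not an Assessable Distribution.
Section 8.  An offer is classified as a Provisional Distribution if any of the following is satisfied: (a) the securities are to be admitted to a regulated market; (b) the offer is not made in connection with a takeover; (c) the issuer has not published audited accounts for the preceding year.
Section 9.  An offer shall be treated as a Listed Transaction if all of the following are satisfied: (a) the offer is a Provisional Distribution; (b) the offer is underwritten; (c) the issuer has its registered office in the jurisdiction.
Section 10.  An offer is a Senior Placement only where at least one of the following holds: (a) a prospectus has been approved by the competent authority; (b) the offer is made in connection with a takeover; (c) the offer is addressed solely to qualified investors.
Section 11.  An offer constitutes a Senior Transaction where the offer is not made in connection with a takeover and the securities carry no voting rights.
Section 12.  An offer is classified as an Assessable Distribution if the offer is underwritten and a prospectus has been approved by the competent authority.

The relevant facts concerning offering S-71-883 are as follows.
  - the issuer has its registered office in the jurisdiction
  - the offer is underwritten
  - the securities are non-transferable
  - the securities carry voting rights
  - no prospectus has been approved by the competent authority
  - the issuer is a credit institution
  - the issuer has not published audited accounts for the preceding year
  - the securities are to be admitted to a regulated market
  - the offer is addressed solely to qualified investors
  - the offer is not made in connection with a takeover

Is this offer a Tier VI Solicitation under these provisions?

Under section 1: the securities carry voting rights? yes; or the offer is not made in connection with a takeover? yes; or the securities are transferable? no. So the offer is an Essential Offer.
Under section 11: the offer is not made in connection with a takeover? yes; and the securities carry no voting rights? no. So the offer is not a Senior Transaction.
Under section 5: Essential Offer (section 1)? yes; or not a Senior Transaction (section 11)? yes. So the offer is a Tier VI Solicitation.

Yes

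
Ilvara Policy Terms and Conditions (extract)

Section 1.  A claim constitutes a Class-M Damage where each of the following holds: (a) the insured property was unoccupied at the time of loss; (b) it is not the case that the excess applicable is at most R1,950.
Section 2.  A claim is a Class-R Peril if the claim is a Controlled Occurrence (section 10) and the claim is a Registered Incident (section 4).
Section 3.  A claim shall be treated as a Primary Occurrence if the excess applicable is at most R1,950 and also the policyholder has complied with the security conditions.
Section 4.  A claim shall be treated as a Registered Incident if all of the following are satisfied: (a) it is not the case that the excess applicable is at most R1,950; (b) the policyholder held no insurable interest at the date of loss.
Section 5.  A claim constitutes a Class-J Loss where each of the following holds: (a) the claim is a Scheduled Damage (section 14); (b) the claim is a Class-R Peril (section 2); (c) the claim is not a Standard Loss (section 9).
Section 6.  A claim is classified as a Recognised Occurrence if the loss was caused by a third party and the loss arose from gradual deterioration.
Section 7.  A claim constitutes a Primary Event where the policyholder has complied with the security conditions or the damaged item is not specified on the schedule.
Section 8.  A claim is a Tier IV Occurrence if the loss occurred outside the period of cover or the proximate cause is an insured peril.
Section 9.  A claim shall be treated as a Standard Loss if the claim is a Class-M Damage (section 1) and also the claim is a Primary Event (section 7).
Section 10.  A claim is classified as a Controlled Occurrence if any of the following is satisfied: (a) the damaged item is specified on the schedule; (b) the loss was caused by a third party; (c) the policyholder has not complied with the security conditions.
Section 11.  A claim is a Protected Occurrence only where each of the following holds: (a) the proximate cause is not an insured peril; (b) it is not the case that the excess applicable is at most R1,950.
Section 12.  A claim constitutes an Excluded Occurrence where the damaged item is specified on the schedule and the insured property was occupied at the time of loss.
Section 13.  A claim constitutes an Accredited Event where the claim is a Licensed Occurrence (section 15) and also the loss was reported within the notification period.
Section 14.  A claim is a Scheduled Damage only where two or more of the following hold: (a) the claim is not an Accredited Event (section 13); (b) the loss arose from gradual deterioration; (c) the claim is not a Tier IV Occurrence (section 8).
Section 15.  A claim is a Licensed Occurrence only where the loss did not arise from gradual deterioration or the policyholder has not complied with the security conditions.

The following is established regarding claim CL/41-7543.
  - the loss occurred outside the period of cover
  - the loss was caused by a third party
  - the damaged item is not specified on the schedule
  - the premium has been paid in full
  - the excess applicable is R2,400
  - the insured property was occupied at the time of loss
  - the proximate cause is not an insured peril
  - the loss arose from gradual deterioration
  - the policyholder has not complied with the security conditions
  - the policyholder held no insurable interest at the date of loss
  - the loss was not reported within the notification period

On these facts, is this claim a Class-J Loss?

Yes

section 15 — Licensed Occurrence: [the loss did not arise from gradual deterioration? no] OR [the policyholder has not complied with the security conditions? yes] → satisfied.
section 13 — Accredited Event: [Licensed Occurrence (section 15)? yes] AND [the loss was reported within the notification period? no] → not satisfied.
section 8 — Tier IV Occurrence: [the loss occurred outside the period of cover? yes] OR [the proximate cause is an insured peril? no] → satisfied.
section 14 — Scheduled Damage: not an Accredited Event (section 13)? yes; the loss arose from gradual deterioration? yes; not a Tier IV Occurrence (section 8)? no — 2 of 3 hold (need ≥2) → satisfied.
section 10 — Controlled Occurrence: [the damaged item is specified on the schedule? no] OR [the loss was caused by a third party? yes] OR [the policyholder has not complied with the security conditions? yes] → satisfied.
section 4 — Registered Incident: [excess applicable: R2,400 ≤ R1,950? no, so negated condition yes] AND [the policyholder held no insurable interest at the date of loss? yes] → satisfied.
section 2 — Class-R Peril: [Controlled Occurrence (section 10)? yes] AND [Registered Incident (section 4)? yes] → satisfied.
section 1 — Class-M Damage: [the insured property was unoccupied at the time of loss? no] AND [excess applicable: R2,400 ≤ R1,950? no, so negated condition yes] → not satisfied.
section 7 — Primary Event: [the policyholder has complied with the security conditions? no] OR [the damaged item is not specified on the schedule? yes] → satisfied.
section 9 — Standard Loss: [Class-M Damage (section 1)? no] AND [Primary Event (section 7)? yes] → not satisfied.
section 5 — Class-J Loss: [Scheduled Damage (section 14)? yes] AND [Class-R Peril (section 2)? yes] AND [not a Standard Loss (section 9)? yes] → satisfied.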